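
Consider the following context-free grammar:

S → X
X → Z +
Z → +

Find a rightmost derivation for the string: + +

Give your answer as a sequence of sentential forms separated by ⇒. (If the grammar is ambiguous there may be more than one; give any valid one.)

S ⇒ X ⇒ Z + ⇒ + +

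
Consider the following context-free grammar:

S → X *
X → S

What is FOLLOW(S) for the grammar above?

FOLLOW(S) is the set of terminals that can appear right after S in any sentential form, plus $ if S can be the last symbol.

We compute FOLLOW(S) using the standard algorithm.
FOLLOW(S) starts with {$}.
FIRST(S) = {}
FIRST(X) = {}
FOLLOW(S) = {$, *}
FOLLOW(X) = {*}
Therefore, FOLLOW(S) = {$, *}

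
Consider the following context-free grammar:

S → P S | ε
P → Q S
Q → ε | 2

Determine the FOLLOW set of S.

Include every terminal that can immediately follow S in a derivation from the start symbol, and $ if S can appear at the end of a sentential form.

We compute FOLLOW(S) using the standard algorithm.
FOLLOW(S) starts with {$}.
FIRST(P) = {2, ε}
FIRST(Q) = {2, ε}
FIRST(S) = {2, ε}
FOLLOW(P) = {$, 2}
FOLLOW(Q) = {$, 2}
FOLLOW(S) = {$, 2}
Therefore, FOLLOW(S) = {$, 2}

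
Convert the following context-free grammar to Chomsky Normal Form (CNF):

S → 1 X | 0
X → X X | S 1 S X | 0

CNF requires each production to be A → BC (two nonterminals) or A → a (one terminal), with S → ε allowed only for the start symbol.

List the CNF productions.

T1 → 1; S → 0; X → 0; S → T1 X; X → X X; X → S X0; X0 → T1 X1; X1 → S X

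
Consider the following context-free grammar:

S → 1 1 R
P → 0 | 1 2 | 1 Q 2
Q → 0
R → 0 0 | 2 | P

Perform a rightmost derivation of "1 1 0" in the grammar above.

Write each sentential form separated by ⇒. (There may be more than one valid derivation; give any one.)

S ⇒ 1 1 R ⇒ 1 1 P ⇒ 1 1 0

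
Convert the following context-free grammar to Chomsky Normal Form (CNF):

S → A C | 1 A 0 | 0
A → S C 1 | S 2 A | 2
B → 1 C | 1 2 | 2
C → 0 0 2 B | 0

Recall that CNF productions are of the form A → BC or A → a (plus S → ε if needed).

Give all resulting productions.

T1 → 1; T0 → 0; S → 0; T2 → 2; A → 2; B → 2; C → 0; S → A C; S → T1 X0; X0 → A T0; A → S X1; X1 → C T1; A → S X2; X2 → T2 A; B → T1 C; B → T1 T2; C → T0 X3; X3 → T0 X4; X4 → T2 B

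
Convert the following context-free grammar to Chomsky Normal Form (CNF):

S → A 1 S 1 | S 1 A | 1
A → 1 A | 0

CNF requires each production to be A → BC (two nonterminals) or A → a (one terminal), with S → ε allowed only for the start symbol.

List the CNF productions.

T1 → 1; S → 1; A → 0; S → A X0; X0 → T1 X1; X1 → S T1; S → S X2; X2 → T1 A; A → T1 A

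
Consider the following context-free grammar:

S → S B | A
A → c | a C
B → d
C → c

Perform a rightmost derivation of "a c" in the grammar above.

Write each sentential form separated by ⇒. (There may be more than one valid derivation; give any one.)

S ⇒ A ⇒ a C ⇒ a c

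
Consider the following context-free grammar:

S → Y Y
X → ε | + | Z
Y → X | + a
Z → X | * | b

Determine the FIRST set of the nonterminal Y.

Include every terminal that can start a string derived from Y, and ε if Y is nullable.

We compute FIRST(Y) using the standard algorithm.
FIRST(S) = {*, +, b, ε}
FIRST(X) = {*, +, b, ε}
FIRST(Y) = {*, +, b, ε}
FIRST(Z) = {*, +, b, ε}
Therefore, FIRST(Y) = {*, +, b, ε}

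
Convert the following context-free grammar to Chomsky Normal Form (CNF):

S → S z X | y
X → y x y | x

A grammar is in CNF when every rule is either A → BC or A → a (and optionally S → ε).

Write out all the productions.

TZ → z; S → y; TY → y; TX → x; X → x; S → S X0; X0 → TZ X; X → TY X1; X1 → TX TY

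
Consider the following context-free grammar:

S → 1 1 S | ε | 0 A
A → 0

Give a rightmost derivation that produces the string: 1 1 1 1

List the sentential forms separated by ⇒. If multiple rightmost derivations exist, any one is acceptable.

S ⇒ 1 1 S ⇒ 1 1 1 1 S ⇒ 1 1 1 1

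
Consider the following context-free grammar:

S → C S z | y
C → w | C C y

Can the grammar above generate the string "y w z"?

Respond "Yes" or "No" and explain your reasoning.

No - no valid derivation exists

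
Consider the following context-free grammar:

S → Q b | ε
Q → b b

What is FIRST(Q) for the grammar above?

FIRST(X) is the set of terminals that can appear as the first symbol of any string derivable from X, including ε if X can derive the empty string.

We compute FIRST(Q) using the standard algorithm.
FIRST(Q) = {b}
FIRST(S) = {b, ε}
Therefore, FIRST(Q) = {b}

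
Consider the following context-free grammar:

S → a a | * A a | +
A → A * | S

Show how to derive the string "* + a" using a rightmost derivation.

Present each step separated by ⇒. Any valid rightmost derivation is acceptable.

S ⇒ * A a ⇒ * S a ⇒ * + a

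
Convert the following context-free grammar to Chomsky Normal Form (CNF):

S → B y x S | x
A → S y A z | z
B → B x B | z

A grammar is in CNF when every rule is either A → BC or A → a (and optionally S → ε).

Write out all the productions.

TY → y; TX → x; S → x; TZ → z; A → z; B → z; S → B X0; X0 → TY X1; X1 → TX S; A → S X2; X2 → TY X3; X3 → A TZ; B → B X4; X4 → TX B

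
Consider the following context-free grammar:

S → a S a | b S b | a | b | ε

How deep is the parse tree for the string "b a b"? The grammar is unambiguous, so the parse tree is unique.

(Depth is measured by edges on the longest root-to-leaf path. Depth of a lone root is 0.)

2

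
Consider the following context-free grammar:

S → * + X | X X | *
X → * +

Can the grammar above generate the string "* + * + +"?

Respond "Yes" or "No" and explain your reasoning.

No - no valid derivation exists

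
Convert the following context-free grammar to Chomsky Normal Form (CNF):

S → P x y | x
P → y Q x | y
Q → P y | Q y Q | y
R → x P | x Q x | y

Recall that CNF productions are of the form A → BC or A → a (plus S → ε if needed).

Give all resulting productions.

TX → x; TY → y; S → x; P → y; Q → y; R → y; S → P X0; X0 → TX TY; P → TY X1; X1 → Q TX; Q → P TY; Q → Q X2; X2 → TY Q; R → TX P; R → TX X3; X3 → Q TX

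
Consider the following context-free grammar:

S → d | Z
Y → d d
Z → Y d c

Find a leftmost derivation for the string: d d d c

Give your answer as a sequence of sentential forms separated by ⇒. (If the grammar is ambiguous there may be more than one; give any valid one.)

S ⇒ Z ⇒ Y d c ⇒ d d d c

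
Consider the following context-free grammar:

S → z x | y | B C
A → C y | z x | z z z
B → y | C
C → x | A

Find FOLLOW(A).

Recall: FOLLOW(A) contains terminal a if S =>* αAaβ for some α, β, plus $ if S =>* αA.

We compute FOLLOW(A) using the standard algorithm.
FOLLOW(S) starts with {$}.
FIRST(A) = {x, z}
FIRST(B) = {x, y, z}
FIRST(C) = {x, z}
FIRST(S) = {x, y, z}
FOLLOW(A) = {$, x, y, z}
FOLLOW(B) = {x, z}
FOLLOW(C) = {$, x, y, z}
FOLLOW(S) = {$}
Therefore, FOLLOW(A) = {$, x, y, z}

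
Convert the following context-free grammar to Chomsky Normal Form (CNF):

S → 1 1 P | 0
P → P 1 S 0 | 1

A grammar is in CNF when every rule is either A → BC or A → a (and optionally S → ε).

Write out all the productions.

T1 → 1; S → 0; T0 → 0; P → 1; S → T1 X0; X0 → T1 P; P → P X1; X1 → T1 X2; X2 → S T0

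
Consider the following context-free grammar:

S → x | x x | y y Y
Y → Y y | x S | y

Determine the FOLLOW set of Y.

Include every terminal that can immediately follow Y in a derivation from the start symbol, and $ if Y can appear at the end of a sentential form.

We compute FOLLOW(Y) using the standard algorithm.
FOLLOW(S) starts with {$}.
FIRST(S) = {x, y}
FIRST(Y) = {x, y}
FOLLOW(S) = {$, y}
FOLLOW(Y) = {$, y}
Therefore, FOLLOW(Y) = {$, y}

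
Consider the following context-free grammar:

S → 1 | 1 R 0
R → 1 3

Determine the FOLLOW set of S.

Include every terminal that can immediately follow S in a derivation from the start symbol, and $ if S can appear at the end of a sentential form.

We compute FOLLOW(S) using the standard algorithm.
FOLLOW(S) starts with {$}.
FIRST(R) = {1}
FIRST(S) = {1}
FOLLOW(R) = {0}
FOLLOW(S) = {$}
Therefore, FOLLOW(S) = {$}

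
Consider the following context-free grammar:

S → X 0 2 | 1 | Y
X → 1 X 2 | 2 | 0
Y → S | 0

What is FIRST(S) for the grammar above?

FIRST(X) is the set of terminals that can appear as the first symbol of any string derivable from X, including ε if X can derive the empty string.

We compute FIRST(S) using the standard algorithm.
FIRST(S) = {0, 1, 2}
FIRST(X) = {0, 1, 2}
FIRST(Y) = {0, 1, 2}
Therefore, FIRST(S) = {0, 1, 2}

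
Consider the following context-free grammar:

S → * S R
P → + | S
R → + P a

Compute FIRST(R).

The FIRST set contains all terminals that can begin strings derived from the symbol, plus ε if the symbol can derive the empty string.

We compute FIRST(R) using the standard algorithm.
FIRST(P) = {*, +}
FIRST(R) = {+}
FIRST(S) = {*}
Therefore, FIRST(R) = {+}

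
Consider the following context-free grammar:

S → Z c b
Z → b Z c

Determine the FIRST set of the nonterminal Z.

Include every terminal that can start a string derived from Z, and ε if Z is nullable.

We compute FIRST(Z) using the standard algorithm.
FIRST(S) = {b}
FIRST(Z) = {b}
Therefore, FIRST(Z) = {b}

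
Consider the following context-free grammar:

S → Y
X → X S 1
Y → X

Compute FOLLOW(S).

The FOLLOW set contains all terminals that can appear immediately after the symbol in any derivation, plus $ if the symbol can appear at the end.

We compute FOLLOW(S) using the standard algorithm.
FOLLOW(S) starts with {$}.
FIRST(S) = {}
FIRST(X) = {}
FIRST(Y) = {}
FOLLOW(S) = {$, 1}
FOLLOW(X) = {$, 1}
FOLLOW(Y) = {$, 1}
Therefore, FOLLOW(S) = {$, 1}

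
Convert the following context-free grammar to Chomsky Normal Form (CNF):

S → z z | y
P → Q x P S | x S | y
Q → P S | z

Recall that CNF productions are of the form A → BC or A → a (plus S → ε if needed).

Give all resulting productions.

TZ → z; S → y; TX → x; P → y; Q → z; S → TZ TZ; P → Q X0; X0 → TX X1; X1 → P S; P → TX S; Q → P S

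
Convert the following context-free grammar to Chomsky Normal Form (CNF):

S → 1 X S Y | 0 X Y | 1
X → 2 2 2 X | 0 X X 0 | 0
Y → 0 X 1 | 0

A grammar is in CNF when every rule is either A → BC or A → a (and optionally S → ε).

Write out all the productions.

T1 → 1; T0 → 0; S → 1; T2 → 2; X → 0; Y → 0; S → T1 X0; X0 → X X1; X1 → S Y; S → T0 X2; X2 → X Y; X → T2 X3; X3 → T2 X4; X4 → T2 X; X → T0 X5; X5 → X X6; X6 → X T0; Y → T0 X7; X7 → X T1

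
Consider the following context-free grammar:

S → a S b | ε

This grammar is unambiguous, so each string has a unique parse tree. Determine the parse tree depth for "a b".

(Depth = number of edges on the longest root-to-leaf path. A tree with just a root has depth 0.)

2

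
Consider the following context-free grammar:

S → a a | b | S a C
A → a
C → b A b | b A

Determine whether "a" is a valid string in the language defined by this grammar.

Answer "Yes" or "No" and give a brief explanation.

No - no valid derivation exists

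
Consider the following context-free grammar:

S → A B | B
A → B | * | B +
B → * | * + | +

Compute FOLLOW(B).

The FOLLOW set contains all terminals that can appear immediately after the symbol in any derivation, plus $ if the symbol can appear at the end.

We compute FOLLOW(B) using the standard algorithm.
FOLLOW(S) starts with {$}.
FIRST(A) = {*, +}
FIRST(B) = {*, +}
FIRST(S) = {*, +}
FOLLOW(A) = {*, +}
FOLLOW(B) = {$, *, +}
FOLLOW(S) = {$}
Therefore, FOLLOW(B) = {$, *, +}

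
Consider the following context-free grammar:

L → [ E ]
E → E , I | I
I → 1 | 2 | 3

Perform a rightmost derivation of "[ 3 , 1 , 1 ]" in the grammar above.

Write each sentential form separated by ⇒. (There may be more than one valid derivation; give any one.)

L ⇒ [ E ] ⇒ [ E , I ] ⇒ [ E , 1 ] ⇒ [ E , I , 1 ] ⇒ [ E , 1 , 1 ] ⇒ [ I , 1 , 1 ] ⇒ [ 3 , 1 , 1 ]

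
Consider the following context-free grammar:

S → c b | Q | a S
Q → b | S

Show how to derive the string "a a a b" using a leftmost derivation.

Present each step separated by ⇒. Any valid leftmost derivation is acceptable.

S ⇒ a S ⇒ a a S ⇒ a a a S ⇒ a a a Q ⇒ a a a b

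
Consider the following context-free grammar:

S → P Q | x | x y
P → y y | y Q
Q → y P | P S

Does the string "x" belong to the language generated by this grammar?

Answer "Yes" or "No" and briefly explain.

Yes - a valid derivation exists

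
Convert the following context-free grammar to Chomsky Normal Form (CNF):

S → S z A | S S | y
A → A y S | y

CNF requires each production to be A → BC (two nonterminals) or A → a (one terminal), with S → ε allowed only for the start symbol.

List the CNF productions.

TZ → z; S → y; TY → y; A → y; S → S X0; X0 → TZ A; S → S S; A → A X1; X1 → TY S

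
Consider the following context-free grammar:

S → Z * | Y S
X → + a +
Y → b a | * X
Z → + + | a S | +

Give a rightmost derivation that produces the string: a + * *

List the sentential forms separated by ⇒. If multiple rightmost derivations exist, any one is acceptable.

S ⇒ Z * ⇒ a S * ⇒ a Z * * ⇒ a + * *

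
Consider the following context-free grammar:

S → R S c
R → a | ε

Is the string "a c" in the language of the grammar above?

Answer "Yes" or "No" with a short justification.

No - no valid derivation exists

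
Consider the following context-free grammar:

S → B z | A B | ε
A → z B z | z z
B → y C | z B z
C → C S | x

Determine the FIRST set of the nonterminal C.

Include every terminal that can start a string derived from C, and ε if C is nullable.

We compute FIRST(C) using the standard algorithm.
FIRST(A) = {z}
FIRST(B) = {y, z}
FIRST(C) = {x}
FIRST(S) = {y, z, ε}
Therefore, FIRST(C) = {x}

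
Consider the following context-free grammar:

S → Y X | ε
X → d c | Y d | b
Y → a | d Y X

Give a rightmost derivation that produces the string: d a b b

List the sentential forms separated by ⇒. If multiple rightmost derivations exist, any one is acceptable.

S ⇒ Y X ⇒ Y b ⇒ d Y X b ⇒ d Y b b ⇒ d a b b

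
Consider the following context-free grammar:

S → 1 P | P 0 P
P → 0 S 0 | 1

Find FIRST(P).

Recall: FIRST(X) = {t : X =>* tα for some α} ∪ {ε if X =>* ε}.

We compute FIRST(P) using the standard algorithm.
FIRST(P) = {0, 1}
FIRST(S) = {0, 1}
Therefore, FIRST(P) = {0, 1}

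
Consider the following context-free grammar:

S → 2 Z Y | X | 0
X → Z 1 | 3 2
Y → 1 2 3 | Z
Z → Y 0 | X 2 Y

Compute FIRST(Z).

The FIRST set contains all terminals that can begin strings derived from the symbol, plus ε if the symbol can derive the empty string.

We compute FIRST(Z) using the standard algorithm.
FIRST(S) = {0, 1, 2, 3}
FIRST(X) = {1, 3}
FIRST(Y) = {1, 3}
FIRST(Z) = {1, 3}
Therefore, FIRST(Z) = {1, 3}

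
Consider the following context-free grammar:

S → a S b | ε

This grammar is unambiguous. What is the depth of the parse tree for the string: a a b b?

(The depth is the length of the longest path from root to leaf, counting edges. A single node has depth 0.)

3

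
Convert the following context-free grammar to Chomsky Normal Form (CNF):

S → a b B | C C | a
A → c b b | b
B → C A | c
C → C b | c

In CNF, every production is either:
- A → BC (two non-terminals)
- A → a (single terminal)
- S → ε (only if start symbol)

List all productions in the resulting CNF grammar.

TA → a; TB → b; S → a; TC → c; A → b; B → c; C → c; S → TA X0; X0 → TB B; S → C C; A → TC X1; X1 → TB TB; B → C A; C → C TB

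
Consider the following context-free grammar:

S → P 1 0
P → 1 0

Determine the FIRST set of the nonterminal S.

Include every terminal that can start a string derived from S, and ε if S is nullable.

We compute FIRST(S) using the standard algorithm.
FIRST(P) = {1}
FIRST(S) = {1}
Therefore, FIRST(S) = {1}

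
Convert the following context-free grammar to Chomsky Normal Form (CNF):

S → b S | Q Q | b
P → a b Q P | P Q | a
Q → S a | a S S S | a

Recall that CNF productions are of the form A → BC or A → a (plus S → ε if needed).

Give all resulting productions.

TB → b; S → b; TA → a; P → a; Q → a; S → TB S; S → Q Q; P → TA X0; X0 → TB X1; X1 → Q P; P → P Q; Q → S TA; Q → TA X2; X2 → S X3; X3 → S S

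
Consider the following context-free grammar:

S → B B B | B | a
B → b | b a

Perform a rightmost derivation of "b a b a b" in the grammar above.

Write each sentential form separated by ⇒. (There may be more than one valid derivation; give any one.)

S ⇒ B B B ⇒ B B b ⇒ B b a b ⇒ b a b a b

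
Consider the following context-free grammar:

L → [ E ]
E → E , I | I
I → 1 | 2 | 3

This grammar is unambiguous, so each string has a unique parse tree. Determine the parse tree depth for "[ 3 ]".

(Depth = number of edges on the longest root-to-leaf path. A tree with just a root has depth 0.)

3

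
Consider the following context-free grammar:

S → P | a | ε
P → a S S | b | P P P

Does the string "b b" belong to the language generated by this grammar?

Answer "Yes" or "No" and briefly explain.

No - no valid derivation exists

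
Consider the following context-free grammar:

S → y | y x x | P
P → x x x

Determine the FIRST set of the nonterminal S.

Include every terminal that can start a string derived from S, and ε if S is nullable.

We compute FIRST(S) using the standard algorithm.
FIRST(P) = {x}
FIRST(S) = {x, y}
Therefore, FIRST(S) = {x, y}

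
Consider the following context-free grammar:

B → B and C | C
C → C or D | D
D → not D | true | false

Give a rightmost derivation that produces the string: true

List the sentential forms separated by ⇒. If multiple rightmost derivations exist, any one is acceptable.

B ⇒ C ⇒ D ⇒ true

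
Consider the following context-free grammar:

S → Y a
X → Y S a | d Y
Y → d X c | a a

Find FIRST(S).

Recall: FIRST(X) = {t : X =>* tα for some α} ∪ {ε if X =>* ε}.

We compute FIRST(S) using the standard algorithm.
FIRST(S) = {a, d}
FIRST(X) = {a, d}
FIRST(Y) = {a, d}
Therefore, FIRST(S) = {a, d}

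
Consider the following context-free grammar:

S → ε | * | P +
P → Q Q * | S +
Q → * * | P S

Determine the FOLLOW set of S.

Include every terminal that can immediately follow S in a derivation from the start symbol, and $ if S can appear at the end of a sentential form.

We compute FOLLOW(S) using the standard algorithm.
FOLLOW(S) starts with {$}.
FIRST(P) = {*, +}
FIRST(Q) = {*, +}
FIRST(S) = {*, +, ε}
FOLLOW(P) = {*, +}
FOLLOW(Q) = {*, +}
FOLLOW(S) = {$, *, +}
Therefore, FOLLOW(S) = {$, *, +}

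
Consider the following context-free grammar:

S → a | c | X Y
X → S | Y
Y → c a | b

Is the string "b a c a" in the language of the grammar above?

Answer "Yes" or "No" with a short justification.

No - no valid derivation exists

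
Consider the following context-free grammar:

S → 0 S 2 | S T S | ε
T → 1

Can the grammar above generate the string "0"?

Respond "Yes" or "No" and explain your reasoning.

No - no valid derivation exists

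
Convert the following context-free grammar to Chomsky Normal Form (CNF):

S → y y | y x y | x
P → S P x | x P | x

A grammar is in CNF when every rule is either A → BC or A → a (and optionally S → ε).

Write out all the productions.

TY → y; TX → x; S → x; P → x; S → TY TY; S → TY X0; X0 → TX TY; P → S X1; X1 → P TX; P → TX P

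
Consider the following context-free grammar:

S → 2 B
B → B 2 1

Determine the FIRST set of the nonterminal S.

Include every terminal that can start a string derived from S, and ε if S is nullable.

We compute FIRST(S) using the standard algorithm.
FIRST(B) = {}
FIRST(S) = {2}
Therefore, FIRST(S) = {2}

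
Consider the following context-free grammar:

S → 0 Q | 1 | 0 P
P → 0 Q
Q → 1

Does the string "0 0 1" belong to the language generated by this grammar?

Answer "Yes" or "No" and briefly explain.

Yes - a valid derivation exists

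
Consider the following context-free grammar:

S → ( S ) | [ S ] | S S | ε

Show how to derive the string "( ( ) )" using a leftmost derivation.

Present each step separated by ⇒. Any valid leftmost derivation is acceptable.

S ⇒ ( S ) ⇒ ( ( S ) ) ⇒ ( ( ) )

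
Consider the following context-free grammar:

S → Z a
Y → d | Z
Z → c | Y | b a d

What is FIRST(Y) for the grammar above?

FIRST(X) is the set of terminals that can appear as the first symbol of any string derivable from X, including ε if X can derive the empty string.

We compute FIRST(Y) using the standard algorithm.
FIRST(S) = {b, c, d}
FIRST(Y) = {b, c, d}
FIRST(Z) = {b, c, d}
Therefore, FIRST(Y) = {b, c, d}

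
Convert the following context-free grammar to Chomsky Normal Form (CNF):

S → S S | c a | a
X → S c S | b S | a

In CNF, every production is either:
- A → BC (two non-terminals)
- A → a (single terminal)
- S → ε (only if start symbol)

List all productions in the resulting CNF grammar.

TC → c; TA → a; S → a; TB → b; X → a; S → S S; S → TC TA; X → S X0; X0 → TC S; X → TB S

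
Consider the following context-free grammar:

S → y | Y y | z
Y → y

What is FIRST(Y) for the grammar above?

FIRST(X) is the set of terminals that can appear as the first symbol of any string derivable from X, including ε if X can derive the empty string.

We compute FIRST(Y) using the standard algorithm.
FIRST(S) = {y, z}
FIRST(Y) = {y}
Therefore, FIRST(Y) = {y}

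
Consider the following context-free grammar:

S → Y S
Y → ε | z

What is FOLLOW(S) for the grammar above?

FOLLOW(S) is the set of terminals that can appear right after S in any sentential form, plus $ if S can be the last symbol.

We compute FOLLOW(S) using the standard algorithm.
FOLLOW(S) starts with {$}.
FIRST(S) = {z}
FIRST(Y) = {z, ε}
FOLLOW(S) = {$}
FOLLOW(Y) = {z}
Therefore, FOLLOW(S) = {$}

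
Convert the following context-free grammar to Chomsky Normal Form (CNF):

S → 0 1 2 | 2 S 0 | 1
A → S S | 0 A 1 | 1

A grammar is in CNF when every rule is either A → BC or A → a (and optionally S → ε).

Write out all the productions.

T0 → 0; T1 → 1; T2 → 2; S → 1; A → 1; S → T0 X0; X0 → T1 T2; S → T2 X1; X1 → S T0; A → S S; A → T0 X2; X2 → A T1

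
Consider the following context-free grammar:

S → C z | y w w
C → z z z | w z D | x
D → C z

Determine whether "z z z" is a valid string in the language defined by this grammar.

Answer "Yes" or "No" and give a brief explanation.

No - no valid derivation exists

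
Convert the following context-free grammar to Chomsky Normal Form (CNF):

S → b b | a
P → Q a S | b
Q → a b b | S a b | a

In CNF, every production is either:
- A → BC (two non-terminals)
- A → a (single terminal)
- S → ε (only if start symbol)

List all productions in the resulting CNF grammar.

TB → b; S → a; TA → a; P → b; Q → a; S → TB TB; P → Q X0; X0 → TA S; Q → TA X1; X1 → TB TB; Q → S X2; X2 → TA TB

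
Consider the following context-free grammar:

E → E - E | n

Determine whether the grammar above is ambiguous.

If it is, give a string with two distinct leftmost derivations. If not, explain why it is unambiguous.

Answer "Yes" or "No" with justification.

Yes - the string 'n - n - n - n' has two distinct leftmost derivations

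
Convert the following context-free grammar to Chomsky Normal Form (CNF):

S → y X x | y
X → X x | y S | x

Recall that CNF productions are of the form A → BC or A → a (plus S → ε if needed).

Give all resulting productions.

TY → y; TX → x; S → y; X → x; S → TY X0; X0 → X TX; X → X TX; X → TY S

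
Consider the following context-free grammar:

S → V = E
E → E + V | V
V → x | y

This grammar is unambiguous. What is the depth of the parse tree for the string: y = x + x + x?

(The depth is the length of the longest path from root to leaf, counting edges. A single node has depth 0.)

5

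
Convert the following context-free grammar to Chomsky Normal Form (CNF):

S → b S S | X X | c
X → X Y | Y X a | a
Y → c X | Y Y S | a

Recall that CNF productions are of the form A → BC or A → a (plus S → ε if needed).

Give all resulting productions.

TB → b; S → c; TA → a; X → a; TC → c; Y → a; S → TB X0; X0 → S S; S → X X; X → X Y; X → Y X1; X1 → X TA; Y → TC X; Y → Y X2; X2 → Y S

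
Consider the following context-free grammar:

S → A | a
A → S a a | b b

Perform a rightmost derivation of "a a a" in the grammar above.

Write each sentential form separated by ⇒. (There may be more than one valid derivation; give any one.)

S ⇒ A ⇒ S a a ⇒ a a a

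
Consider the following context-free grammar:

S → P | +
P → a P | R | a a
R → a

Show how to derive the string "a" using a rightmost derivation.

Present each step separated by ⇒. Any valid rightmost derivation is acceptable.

S ⇒ P ⇒ R ⇒ a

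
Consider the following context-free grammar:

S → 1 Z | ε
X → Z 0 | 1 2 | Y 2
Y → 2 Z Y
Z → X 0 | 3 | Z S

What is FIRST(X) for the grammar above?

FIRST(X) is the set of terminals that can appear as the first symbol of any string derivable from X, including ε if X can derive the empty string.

We compute FIRST(X) using the standard algorithm.
FIRST(S) = {1, ε}
FIRST(X) = {1, 2, 3}
FIRST(Y) = {2}
FIRST(Z) = {1, 2, 3}
Therefore, FIRST(X) = {1, 2, 3}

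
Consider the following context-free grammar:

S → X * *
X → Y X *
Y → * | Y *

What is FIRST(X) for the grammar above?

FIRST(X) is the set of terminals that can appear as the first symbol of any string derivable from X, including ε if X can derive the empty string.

We compute FIRST(X) using the standard algorithm.
FIRST(S) = {*}
FIRST(X) = {*}
FIRST(Y) = {*}
Therefore, FIRST(X) = {*}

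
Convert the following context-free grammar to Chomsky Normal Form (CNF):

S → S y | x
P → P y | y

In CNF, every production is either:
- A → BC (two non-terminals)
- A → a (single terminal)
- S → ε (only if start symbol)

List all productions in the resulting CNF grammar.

TY → y; S → x; P → y; S → S TY; P → P TY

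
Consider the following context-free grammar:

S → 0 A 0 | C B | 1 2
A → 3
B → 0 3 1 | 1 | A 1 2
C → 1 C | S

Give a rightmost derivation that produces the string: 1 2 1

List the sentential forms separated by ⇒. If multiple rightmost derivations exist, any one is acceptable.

S ⇒ C B ⇒ C 1 ⇒ S 1 ⇒ 1 2 1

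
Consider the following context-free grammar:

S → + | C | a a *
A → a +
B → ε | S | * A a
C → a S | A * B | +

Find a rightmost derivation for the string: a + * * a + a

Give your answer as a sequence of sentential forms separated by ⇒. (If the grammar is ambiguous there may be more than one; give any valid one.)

S ⇒ C ⇒ A * B ⇒ A * * A a ⇒ A * * a + a ⇒ a + * * a + a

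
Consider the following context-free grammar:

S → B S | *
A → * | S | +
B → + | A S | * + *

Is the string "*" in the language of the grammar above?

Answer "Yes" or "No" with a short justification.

Yes - a valid derivation exists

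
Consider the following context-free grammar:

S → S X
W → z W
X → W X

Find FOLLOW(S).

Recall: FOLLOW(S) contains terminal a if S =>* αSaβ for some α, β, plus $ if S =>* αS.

We compute FOLLOW(S) using the standard algorithm.
FOLLOW(S) starts with {$}.
FIRST(S) = {}
FIRST(W) = {z}
FIRST(X) = {z}
FOLLOW(S) = {$, z}
FOLLOW(W) = {z}
FOLLOW(X) = {$, z}
Therefore, FOLLOW(S) = {$, z}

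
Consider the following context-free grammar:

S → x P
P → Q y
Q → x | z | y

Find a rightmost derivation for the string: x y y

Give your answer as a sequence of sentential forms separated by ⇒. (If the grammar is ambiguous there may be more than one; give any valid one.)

S ⇒ x P ⇒ x Q y ⇒ x y y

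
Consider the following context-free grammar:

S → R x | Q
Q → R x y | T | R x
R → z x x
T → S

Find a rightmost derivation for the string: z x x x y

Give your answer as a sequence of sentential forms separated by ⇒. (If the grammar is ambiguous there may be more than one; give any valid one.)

S ⇒ Q ⇒ R x y ⇒ z x x x y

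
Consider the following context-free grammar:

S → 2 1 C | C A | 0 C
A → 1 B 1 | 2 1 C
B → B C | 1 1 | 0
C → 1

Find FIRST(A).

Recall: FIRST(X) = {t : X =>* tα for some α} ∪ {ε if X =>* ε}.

We compute FIRST(A) using the standard algorithm.
FIRST(A) = {1, 2}
FIRST(B) = {0, 1}
FIRST(C) = {1}
FIRST(S) = {0, 1, 2}
Therefore, FIRST(A) = {1, 2}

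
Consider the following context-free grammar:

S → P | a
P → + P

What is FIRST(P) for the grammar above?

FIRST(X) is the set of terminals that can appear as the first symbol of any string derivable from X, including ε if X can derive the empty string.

We compute FIRST(P) using the standard algorithm.
FIRST(P) = {+}
FIRST(S) = {+, a}
Therefore, FIRST(P) = {+}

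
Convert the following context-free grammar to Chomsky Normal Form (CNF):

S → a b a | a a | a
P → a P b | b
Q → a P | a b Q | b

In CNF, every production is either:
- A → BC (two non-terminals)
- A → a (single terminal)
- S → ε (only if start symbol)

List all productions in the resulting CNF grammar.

TA → a; TB → b; S → a; P → b; Q → b; S → TA X0; X0 → TB TA; S → TA TA; P → TA X1; X1 → P TB; Q → TA P; Q → TA X2; X2 → TB Q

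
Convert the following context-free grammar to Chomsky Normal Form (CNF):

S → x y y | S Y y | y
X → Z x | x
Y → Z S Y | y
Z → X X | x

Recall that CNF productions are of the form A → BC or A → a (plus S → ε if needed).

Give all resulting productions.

TX → x; TY → y; S → y; X → x; Y → y; Z → x; S → TX X0; X0 → TY TY; S → S X1; X1 → Y TY; X → Z TX; Y → Z X2; X2 → S Y; Z → X X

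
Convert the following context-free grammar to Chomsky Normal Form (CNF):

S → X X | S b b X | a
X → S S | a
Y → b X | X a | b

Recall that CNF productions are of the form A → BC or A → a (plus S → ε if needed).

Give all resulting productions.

TB → b; S → a; X → a; TA → a; Y → b; S → X X; S → S X0; X0 → TB X1; X1 → TB X; X → S S; Y → TB X; Y → X TA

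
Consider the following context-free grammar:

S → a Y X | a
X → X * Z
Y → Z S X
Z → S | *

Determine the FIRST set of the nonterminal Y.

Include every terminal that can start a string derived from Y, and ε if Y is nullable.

We compute FIRST(Y) using the standard algorithm.
FIRST(S) = {a}
FIRST(X) = {}
FIRST(Y) = {*, a}
FIRST(Z) = {*, a}
Therefore, FIRST(Y) = {*, a}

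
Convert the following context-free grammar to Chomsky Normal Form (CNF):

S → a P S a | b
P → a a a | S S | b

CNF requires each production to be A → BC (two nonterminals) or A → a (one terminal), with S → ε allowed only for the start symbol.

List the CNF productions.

TA → a; S → b; P → b; S → TA X0; X0 → P X1; X1 → S TA; P → TA X2; X2 → TA TA; P → S S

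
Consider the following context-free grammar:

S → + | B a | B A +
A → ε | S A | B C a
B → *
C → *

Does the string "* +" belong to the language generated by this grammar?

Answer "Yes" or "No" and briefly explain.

Yes - a valid derivation exists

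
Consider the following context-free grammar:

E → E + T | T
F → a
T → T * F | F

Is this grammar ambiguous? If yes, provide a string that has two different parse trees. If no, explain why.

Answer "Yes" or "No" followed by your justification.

No - the grammar is unambiguous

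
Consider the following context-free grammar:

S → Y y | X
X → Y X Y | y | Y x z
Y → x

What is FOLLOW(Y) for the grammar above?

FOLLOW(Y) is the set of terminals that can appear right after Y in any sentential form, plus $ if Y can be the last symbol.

We compute FOLLOW(Y) using the standard algorithm.
FOLLOW(S) starts with {$}.
FIRST(S) = {x, y}
FIRST(X) = {x, y}
FIRST(Y) = {x}
FOLLOW(S) = {$}
FOLLOW(X) = {$, x}
FOLLOW(Y) = {$, x, y}
Therefore, FOLLOW(Y) = {$, x, y}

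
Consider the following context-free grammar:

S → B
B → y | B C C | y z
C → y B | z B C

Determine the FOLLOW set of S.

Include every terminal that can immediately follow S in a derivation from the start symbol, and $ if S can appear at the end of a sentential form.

We compute FOLLOW(S) using the standard algorithm.
FOLLOW(S) starts with {$}.
FIRST(B) = {y}
FIRST(C) = {y, z}
FIRST(S) = {y}
FOLLOW(B) = {$, y, z}
FOLLOW(C) = {$, y, z}
FOLLOW(S) = {$}
Therefore, FOLLOW(S) = {$}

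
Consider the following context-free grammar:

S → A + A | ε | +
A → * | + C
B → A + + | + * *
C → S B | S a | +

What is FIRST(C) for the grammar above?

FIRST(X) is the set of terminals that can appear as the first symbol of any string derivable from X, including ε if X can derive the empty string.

We compute FIRST(C) using the standard algorithm.
FIRST(A) = {*, +}
FIRST(B) = {*, +}
FIRST(C) = {*, +, a}
FIRST(S) = {*, +, ε}
Therefore, FIRST(C) = {*, +, a}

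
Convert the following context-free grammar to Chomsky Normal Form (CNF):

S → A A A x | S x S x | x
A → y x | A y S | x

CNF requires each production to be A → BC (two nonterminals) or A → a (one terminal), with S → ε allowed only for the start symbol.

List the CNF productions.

TX → x; S → x; TY → y; A → x; S → A X0; X0 → A X1; X1 → A TX; S → S X2; X2 → TX X3; X3 → S TX; A → TY TX; A → A X4; X4 → TY S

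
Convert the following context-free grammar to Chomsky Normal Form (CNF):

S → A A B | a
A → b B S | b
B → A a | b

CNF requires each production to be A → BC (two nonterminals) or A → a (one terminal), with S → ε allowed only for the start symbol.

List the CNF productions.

S → a; TB → b; A → b; TA → a; B → b; S → A X0; X0 → A B; A → TB X1; X1 → B S; B → A TA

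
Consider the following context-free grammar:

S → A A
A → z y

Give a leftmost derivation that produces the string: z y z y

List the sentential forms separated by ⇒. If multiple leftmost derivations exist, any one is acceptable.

S ⇒ A A ⇒ z y A ⇒ z y z y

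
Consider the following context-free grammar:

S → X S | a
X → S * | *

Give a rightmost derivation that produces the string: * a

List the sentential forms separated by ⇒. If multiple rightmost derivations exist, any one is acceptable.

S ⇒ X S ⇒ X a ⇒ * a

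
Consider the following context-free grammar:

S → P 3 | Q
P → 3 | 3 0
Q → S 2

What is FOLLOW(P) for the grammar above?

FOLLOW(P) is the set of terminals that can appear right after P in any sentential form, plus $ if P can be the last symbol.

We compute FOLLOW(P) using the standard algorithm.
FOLLOW(S) starts with {$}.
FIRST(P) = {3}
FIRST(Q) = {3}
FIRST(S) = {3}
FOLLOW(P) = {3}
FOLLOW(Q) = {$, 2}
FOLLOW(S) = {$, 2}
Therefore, FOLLOW(P) = {3}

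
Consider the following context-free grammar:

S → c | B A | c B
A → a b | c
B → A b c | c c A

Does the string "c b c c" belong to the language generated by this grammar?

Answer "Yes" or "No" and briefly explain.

Yes - a valid derivation exists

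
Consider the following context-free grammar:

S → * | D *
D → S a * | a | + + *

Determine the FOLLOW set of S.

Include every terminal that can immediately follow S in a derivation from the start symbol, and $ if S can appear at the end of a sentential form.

We compute FOLLOW(S) using the standard algorithm.
FOLLOW(S) starts with {$}.
FIRST(D) = {*, +, a}
FIRST(S) = {*, +, a}
FOLLOW(D) = {*}
FOLLOW(S) = {$, a}
Therefore, FOLLOW(S) = {$, a}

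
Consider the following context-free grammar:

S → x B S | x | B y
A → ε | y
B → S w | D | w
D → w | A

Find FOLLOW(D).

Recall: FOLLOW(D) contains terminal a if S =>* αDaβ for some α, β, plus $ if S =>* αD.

We compute FOLLOW(D) using the standard algorithm.
FOLLOW(S) starts with {$}.
FIRST(A) = {y, ε}
FIRST(B) = {w, x, y, ε}
FIRST(D) = {w, y, ε}
FIRST(S) = {w, x, y}
FOLLOW(A) = {w, x, y}
FOLLOW(B) = {w, x, y}
FOLLOW(D) = {w, x, y}
FOLLOW(S) = {$, w}
Therefore, FOLLOW(D) = {w, x, y}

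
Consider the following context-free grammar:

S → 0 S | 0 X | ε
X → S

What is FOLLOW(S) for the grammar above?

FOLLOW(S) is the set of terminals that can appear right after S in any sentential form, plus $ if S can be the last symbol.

We compute FOLLOW(S) using the standard algorithm.
FOLLOW(S) starts with {$}.
FIRST(S) = {0, ε}
FIRST(X) = {0, ε}
FOLLOW(S) = {$}
FOLLOW(X) = {$}
Therefore, FOLLOW(S) = {$}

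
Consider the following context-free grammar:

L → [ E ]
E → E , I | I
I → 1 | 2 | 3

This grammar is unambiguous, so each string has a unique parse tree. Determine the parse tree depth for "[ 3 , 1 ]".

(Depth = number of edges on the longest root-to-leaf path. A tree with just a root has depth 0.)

4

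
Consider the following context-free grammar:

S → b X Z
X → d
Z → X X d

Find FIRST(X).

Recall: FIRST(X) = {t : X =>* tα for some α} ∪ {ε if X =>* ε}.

We compute FIRST(X) using the standard algorithm.
FIRST(S) = {b}
FIRST(X) = {d}
FIRST(Z) = {d}
Therefore, FIRST(X) = {d}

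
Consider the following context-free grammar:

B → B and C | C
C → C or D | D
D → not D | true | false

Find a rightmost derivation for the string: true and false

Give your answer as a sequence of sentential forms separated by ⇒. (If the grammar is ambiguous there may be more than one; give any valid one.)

B ⇒ B and C ⇒ B and D ⇒ B and false ⇒ C and false ⇒ D and false ⇒ true and false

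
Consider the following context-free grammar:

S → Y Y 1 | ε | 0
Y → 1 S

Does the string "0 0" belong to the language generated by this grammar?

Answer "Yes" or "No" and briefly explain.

No - no valid derivation exists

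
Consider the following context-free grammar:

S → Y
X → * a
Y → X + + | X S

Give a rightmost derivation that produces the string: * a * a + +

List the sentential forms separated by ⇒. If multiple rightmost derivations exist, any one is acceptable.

S ⇒ Y ⇒ X S ⇒ X Y ⇒ X X + + ⇒ X * a + + ⇒ * a * a + +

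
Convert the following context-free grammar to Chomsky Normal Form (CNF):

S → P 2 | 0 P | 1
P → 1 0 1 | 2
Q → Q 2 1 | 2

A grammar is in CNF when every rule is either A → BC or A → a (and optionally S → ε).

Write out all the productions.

T2 → 2; T0 → 0; S → 1; T1 → 1; P → 2; Q → 2; S → P T2; S → T0 P; P → T1 X0; X0 → T0 T1; Q → Q X1; X1 → T2 T1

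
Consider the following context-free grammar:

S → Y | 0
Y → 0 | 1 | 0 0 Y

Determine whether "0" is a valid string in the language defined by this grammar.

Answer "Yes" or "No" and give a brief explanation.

Yes - a valid derivation exists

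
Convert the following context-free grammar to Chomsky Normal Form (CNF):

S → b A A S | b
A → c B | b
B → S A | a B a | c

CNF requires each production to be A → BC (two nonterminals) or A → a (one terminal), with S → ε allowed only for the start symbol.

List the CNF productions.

TB → b; S → b; TC → c; A → b; TA → a; B → c; S → TB X0; X0 → A X1; X1 → A S; A → TC B; B → S A; B → TA X2; X2 → B TA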